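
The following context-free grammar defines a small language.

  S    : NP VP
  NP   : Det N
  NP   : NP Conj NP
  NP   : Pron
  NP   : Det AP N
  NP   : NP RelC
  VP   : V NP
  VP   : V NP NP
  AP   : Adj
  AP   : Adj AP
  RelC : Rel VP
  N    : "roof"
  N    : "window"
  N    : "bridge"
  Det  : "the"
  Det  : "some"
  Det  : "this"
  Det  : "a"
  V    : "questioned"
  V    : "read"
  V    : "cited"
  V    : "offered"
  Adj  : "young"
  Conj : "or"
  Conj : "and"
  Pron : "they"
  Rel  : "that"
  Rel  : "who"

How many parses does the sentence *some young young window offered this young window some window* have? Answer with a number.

1

[S [NP [Det some] [AP [Adj young] [AP [Adj young]]] [N window]] [VP [V offered] [NP [Det this] [AP [Adj young]] [N window]] [NP [Det some] [N window]]]]
No rule offers an alternative attachment or grouping for any span, so this is the only derivation.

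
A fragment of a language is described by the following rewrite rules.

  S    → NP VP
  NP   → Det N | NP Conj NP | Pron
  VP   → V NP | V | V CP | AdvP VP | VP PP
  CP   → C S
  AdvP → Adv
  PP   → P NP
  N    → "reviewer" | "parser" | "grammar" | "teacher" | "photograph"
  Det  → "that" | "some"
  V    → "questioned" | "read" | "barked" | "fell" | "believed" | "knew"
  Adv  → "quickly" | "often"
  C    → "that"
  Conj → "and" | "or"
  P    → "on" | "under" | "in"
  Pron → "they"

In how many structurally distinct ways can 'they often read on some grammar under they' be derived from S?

Two of the 3 distinct bracketings:
[S [NP [Pron they]] [VP [AdvP [Adv often]] [VP [VP [VP [V read]] [PP [P on] [NP [Det some] [N grammar]]]] [PP [P under] [NP [Pron they]]]]]]
[S [NP [Pron they]] [VP [VP [AdvP [Adv often]] [VP [VP [V read]] [PP [P on] [NP [Det some] [N grammar]]]]] [PP [P under] [NP [Pron they]]]]]
The trees differ in how a recursive rule is bracketed over the same span.

3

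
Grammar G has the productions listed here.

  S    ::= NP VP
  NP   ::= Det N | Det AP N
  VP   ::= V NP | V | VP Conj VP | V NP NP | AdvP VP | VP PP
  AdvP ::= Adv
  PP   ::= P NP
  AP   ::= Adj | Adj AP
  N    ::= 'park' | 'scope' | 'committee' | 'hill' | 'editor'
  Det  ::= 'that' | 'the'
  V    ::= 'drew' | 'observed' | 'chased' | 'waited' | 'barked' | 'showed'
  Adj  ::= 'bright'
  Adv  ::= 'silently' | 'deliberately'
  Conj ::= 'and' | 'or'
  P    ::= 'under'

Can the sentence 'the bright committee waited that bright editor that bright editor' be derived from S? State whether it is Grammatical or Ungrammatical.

[S [NP [Det the] [AP [Adj bright]] [N committee]] [VP [V waited] [NP [Det that] [AP [Adj bright]] [N editor]] [NP [Det that] [AP [Adj bright]] [N editor]]]]
Each bracket corresponds to one application of a listed rule, so the string is derivable from S.

Grammatical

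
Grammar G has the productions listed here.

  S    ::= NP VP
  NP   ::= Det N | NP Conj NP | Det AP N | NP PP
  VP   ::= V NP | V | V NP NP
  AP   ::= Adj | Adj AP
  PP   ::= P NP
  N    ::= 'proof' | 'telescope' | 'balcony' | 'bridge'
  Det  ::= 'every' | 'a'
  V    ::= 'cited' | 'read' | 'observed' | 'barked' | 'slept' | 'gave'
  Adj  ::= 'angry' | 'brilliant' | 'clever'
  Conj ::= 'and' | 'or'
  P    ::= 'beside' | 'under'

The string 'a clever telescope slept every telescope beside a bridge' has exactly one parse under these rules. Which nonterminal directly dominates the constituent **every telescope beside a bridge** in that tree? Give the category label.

VP

S
  NP
    Det: a
    AP
      Adj: clever
    N: telescope
  VP
    V: slept
    NP
      NP
        Det: every
        N: telescope
      PP
        P: beside
        NP
          Det: a
          N: bridge
The span 'every telescope beside a bridge' is the NP node built by NP → NP PP.
Its mother is the VP built by VP → V NP.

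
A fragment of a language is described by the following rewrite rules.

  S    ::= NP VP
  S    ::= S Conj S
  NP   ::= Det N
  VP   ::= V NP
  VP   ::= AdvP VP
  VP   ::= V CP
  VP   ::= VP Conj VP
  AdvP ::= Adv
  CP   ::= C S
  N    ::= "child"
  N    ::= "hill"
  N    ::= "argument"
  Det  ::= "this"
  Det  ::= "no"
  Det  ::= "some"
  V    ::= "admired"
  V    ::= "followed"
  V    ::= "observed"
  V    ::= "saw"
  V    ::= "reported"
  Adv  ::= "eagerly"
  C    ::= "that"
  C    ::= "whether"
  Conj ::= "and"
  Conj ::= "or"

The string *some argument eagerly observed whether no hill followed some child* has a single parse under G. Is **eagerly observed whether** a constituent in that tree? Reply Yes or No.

No

[S [NP [Det some] [N argument]] [VP [AdvP [Adv eagerly]] [VP [V observed] [CP [C whether] [S [NP [Det no] [N hill]] [VP [V followed] [NP [Det some] [N child]]]]]]]]
The smallest constituent containing 'eagerly observed whether' is the VP spanning 'eagerly observed whether no hill followed some child'; no single node in the tree dominates exactly the given words.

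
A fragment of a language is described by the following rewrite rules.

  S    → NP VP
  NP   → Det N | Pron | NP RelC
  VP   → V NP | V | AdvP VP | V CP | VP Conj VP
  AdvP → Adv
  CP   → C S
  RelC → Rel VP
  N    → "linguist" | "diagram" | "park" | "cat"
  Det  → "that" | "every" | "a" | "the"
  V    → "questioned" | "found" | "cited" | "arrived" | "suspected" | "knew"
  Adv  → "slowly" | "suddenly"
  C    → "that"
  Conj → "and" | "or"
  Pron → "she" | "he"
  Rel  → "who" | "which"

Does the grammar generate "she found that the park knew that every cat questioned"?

Grammatical

S
  NP
    Pron: she
  VP
    V: found
    CP
      C: that
      S
        NP
          Det: the
          N: park
        VP
          V: knew
          CP
            C: that
            S
              NP
                Det: every
                N: cat
              VP
                V: questioned
Every word is introduced by a lexical rule and the phrasal rules combine the resulting categories into a single S.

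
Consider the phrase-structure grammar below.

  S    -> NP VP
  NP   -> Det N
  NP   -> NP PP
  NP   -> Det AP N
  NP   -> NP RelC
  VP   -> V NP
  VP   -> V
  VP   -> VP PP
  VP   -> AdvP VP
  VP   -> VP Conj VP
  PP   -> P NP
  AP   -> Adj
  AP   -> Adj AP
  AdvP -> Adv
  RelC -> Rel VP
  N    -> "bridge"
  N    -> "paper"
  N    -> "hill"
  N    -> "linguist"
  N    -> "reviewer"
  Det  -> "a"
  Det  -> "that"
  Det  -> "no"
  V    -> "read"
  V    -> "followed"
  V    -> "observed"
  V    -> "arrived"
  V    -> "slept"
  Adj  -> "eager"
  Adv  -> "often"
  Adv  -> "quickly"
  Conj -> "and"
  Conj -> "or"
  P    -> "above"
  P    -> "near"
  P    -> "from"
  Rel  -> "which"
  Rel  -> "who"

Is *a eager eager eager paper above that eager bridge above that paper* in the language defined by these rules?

Ungrammatical

For S → NP VP, every NP-prefix leaves a non-VP remainder: after 'a eager eager eager paper' the remainder is not a VP; after 'a eager eager eager paper above that eager bridge' the remainder is not a VP.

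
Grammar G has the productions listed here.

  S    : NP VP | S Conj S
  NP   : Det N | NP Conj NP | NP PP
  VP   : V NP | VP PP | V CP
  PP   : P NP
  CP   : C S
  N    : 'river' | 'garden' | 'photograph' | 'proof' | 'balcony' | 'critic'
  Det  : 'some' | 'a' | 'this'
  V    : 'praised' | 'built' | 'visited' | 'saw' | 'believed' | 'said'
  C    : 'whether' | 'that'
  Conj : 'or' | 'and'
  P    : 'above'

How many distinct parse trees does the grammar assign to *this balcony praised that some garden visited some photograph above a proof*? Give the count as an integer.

Two of the 3 distinct bracketings:
[S [NP [Det this] [N balcony]] [VP [VP [V praised] [CP [C that] [S [NP [Det some] [N garden]] [VP [V visited] [NP [Det some] [N photograph]]]]]] [PP [P above] [NP [Det a] [N proof]]]]]
[S [NP [Det this] [N balcony]] [VP [V praised] [CP [C that] [S [NP [Det some] [N garden]] [VP [V visited] [NP [NP [Det some] [N photograph]] [PP [P above] [NP [Det a] [N proof]]]]]]]]]
The difference turns on whether NP → NP PP is used at the relevant span, versus an alternative expansion of NP.

3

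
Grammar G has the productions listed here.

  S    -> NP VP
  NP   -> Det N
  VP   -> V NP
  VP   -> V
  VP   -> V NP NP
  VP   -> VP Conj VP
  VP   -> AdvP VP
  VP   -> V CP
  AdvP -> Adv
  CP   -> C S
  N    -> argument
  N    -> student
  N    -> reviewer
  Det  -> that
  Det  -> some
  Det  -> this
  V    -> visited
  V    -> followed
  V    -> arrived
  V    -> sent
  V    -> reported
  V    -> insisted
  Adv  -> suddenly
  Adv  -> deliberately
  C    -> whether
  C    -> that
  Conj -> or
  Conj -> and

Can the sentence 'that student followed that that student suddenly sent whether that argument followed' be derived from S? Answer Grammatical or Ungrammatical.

Grammatical

[S [NP [Det that] [N student]] [VP [V followed] [CP [C that] [S [NP [Det that] [N student]] [VP [AdvP [Adv suddenly]] [VP [V sent] [CP [C whether] [S [NP [Det that] [N argument]] [VP [V followed]]]]]]]]]]
Each bracket corresponds to one application of a listed rule, so the string is derivable from S.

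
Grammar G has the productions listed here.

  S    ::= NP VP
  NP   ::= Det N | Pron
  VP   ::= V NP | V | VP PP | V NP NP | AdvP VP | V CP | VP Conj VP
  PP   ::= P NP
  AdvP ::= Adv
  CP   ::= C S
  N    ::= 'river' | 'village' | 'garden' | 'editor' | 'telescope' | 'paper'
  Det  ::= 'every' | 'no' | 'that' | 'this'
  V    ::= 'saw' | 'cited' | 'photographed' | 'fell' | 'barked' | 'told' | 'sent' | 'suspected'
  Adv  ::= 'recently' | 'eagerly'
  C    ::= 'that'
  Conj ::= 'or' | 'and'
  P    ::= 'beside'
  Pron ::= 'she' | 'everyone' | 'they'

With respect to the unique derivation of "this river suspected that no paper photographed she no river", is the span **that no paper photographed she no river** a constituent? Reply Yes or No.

[S [NP [Det this] [N river]] [VP [V suspected] [CP [C that] [S [NP [Det no] [N paper]] [VP [V photographed] [NP [Pron she]] [NP [Det no] [N river]]]]]]]
The words 'that no paper photographed she no river' are exhaustively dominated by a single CP node (built by CP → C S), so they form a constituent.

Yes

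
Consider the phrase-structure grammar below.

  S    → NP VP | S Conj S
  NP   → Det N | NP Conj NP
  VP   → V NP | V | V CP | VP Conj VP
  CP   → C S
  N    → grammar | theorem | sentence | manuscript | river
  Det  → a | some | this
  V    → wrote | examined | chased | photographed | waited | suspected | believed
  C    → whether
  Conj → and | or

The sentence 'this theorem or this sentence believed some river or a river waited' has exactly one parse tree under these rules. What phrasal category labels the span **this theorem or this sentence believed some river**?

S

[S [S [NP [NP [Det this] [N theorem]] [Conj or] [NP [Det this] [N sentence]]] [VP [V believed] [NP [Det some] [N river]]]] [Conj or] [S [NP [Det a] [N river]] [VP [V waited]]]]
The span 'this theorem or this sentence believed some river' is the S node built by S → NP VP.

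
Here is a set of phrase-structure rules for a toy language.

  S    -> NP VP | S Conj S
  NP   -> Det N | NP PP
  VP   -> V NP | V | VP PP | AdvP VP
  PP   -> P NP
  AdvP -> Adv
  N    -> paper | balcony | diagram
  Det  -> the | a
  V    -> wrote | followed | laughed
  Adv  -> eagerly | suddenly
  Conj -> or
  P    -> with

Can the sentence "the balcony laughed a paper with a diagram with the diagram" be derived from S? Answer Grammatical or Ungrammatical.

[S [NP [Det the] [N balcony]] [VP [V laughed] [NP [NP [Det a] [N paper]] [PP [P with] [NP [NP [Det a] [N diagram]] [PP [P with] [NP [Det the] [N diagram]]]]]]]]
The bracketing above is licensed at every node by one of the given productions, with S at the root.

Grammatical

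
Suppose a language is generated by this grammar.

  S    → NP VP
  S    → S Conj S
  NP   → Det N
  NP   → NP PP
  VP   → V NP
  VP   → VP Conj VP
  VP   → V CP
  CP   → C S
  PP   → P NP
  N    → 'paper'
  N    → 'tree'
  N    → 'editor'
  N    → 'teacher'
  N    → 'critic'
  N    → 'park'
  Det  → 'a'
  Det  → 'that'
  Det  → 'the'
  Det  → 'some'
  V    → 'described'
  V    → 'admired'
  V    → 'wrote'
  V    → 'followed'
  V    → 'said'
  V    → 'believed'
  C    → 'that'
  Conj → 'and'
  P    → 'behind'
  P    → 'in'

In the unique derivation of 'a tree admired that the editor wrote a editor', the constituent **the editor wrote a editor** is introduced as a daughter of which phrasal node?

S
  NP
    Det: a
    N: tree
  VP
    V: admired
    CP
      C: that
      S
        NP
          Det: the
          N: editor
        VP
          V: wrote
          NP
            Det: a
            N: editor
The span 'the editor wrote a editor' is the S node built by S → NP VP.
Its mother is the CP built by CP → C S.

CP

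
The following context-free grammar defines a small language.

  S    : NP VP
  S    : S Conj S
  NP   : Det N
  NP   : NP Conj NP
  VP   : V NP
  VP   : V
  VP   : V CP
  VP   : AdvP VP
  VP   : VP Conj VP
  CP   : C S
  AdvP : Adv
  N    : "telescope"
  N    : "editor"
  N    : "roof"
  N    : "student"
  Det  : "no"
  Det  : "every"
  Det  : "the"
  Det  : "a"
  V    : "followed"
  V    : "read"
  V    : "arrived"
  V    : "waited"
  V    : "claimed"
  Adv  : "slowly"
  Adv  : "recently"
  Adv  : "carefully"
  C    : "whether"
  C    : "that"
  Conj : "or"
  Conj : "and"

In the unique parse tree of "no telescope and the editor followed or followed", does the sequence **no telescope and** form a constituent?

[S [NP [NP [Det no] [N telescope]] [Conj and] [NP [Det the] [N editor]]] [VP [VP [V followed]] [Conj or] [VP [V followed]]]]
The smallest constituent containing 'no telescope and' is the NP spanning 'no telescope and the editor'; no single node in the tree dominates exactly the given words.

No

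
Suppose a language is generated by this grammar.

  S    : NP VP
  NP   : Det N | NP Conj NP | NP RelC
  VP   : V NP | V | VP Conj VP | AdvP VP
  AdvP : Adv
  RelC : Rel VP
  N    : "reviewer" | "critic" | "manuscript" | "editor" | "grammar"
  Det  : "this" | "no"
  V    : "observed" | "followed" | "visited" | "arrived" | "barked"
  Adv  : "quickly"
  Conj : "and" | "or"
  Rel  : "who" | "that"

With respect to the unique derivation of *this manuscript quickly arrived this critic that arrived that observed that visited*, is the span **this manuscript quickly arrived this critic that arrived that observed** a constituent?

No

[S [NP [Det this] [N manuscript]] [VP [AdvP [Adv quickly]] [VP [V arrived] [NP [NP [NP [NP [Det this] [N critic]] [RelC [Rel that] [VP [V arrived]]]] [RelC [Rel that] [VP [V observed]]]] [RelC [Rel that] [VP [V visited]]]]]]]
The smallest constituent containing 'this manuscript quickly arrived this critic that arrived that observed' is the S spanning 'this manuscript quickly arrived this critic that arrived that observed that visited'; no single node in the tree dominates exactly the given words.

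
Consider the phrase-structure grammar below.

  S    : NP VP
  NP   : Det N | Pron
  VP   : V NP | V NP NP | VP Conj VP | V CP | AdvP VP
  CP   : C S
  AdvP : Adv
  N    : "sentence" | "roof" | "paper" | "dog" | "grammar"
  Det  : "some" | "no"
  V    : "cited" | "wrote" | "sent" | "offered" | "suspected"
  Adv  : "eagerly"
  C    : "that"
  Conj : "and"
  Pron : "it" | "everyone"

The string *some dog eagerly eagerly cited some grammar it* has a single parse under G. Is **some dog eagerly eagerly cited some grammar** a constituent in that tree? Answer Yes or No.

No

[S [NP [Det some] [N dog]] [VP [AdvP [Adv eagerly]] [VP [AdvP [Adv eagerly]] [VP [V cited] [NP [Det some] [N grammar]] [NP [Pron it]]]]]]
The smallest constituent containing 'some dog eagerly eagerly cited some grammar' is the S spanning 'some dog eagerly eagerly cited some grammar it'; no single node in the tree dominates exactly the given words.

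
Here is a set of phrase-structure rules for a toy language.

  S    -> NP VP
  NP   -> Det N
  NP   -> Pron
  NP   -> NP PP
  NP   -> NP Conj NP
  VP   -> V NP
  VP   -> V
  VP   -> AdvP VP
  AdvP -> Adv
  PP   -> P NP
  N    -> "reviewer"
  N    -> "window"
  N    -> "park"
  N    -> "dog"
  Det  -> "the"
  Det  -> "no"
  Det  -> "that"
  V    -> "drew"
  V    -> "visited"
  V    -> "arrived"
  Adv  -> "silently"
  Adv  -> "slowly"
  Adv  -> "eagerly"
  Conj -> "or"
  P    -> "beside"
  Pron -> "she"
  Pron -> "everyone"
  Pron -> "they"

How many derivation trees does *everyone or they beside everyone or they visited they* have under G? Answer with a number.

5

Two of the 5 distinct bracketings:
[S [NP [NP [NP [Pron everyone]] [Conj or] [NP [Pron they]]] [PP [P beside] [NP [NP [Pron everyone]] [Conj or] [NP [Pron they]]]]] [VP [V visited] [NP [Pron they]]]]
[S [NP [NP [Pron everyone]] [Conj or] [NP [NP [Pron they]] [PP [P beside] [NP [NP [Pron everyone]] [Conj or] [NP [Pron they]]]]]] [VP [V visited] [NP [Pron they]]]]
The trees differ in how a recursive rule is bracketed over the same span.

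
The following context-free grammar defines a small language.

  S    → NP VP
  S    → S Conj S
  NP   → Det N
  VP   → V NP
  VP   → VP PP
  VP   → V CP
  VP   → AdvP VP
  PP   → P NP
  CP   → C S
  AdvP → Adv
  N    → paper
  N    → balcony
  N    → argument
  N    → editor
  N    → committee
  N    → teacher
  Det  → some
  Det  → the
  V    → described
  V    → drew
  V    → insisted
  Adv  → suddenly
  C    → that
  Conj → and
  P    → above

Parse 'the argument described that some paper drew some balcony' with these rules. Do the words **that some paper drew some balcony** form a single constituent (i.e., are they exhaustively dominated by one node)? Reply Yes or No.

Yes

[S [NP [Det the] [N argument]] [VP [V described] [CP [C that] [S [NP [Det some] [N paper]] [VP [V drew] [NP [Det some] [N balcony]]]]]]]
The words 'that some paper drew some balcony' are exhaustively dominated by a single CP node (built by CP → C S), so they form a constituent.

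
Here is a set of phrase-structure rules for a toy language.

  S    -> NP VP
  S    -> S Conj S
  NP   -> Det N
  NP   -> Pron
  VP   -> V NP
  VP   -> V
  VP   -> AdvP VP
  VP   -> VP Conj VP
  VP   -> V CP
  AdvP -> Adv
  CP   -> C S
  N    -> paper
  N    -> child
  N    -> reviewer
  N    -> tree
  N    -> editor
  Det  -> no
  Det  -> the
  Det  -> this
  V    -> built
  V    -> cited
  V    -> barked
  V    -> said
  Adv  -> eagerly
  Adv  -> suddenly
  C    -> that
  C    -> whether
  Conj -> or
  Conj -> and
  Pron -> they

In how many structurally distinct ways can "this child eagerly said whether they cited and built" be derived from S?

3

Two of the 3 distinct bracketings:
[S [NP [Det this] [N child]] [VP [AdvP [Adv eagerly]] [VP [VP [V said] [CP [C whether] [S [NP [Pron they]] [VP [V cited]]]]] [Conj and] [VP [V built]]]]]
[S [NP [Det this] [N child]] [VP [AdvP [Adv eagerly]] [VP [V said] [CP [C whether] [S [NP [Pron they]] [VP [VP [V cited]] [Conj and] [VP [V built]]]]]]]]
The trees differ in how a recursive rule is bracketed over the same span.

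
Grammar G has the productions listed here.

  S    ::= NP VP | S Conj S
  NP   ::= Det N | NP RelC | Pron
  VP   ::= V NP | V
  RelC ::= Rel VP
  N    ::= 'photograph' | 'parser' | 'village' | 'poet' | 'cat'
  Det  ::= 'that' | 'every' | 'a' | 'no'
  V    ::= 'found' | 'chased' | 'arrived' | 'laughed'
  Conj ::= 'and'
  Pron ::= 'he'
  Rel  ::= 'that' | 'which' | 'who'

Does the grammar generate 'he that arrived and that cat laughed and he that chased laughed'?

For S → NP VP, every NP-prefix leaves a non-VP remainder: after 'he' the remainder is not a VP; after 'he that arrived' the remainder is not a VP. The alternative S rule S → S Conj S likewise has no satisfying split.

Ungrammatical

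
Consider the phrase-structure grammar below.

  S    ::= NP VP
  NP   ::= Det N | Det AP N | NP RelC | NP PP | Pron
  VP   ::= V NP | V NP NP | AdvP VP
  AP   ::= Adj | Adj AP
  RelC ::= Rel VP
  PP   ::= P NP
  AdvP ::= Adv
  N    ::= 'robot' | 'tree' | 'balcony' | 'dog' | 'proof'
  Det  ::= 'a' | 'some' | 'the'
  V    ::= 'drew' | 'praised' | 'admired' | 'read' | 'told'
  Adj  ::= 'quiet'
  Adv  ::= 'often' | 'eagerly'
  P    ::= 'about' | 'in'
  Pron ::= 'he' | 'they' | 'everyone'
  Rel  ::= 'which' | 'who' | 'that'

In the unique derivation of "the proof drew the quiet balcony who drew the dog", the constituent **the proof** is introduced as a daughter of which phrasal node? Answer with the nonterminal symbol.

S
  NP
    Det: the
    N: proof
  VP
    V: drew
    NP
      NP
        Det: the
        AP
          Adj: quiet
        N: balcony
      RelC
        Rel: who
        VP
          V: drew
          NP
            Det: the
            N: dog
The span 'the proof' is the NP node built by NP → Det N.
Its mother is the S built by S → NP VP.

S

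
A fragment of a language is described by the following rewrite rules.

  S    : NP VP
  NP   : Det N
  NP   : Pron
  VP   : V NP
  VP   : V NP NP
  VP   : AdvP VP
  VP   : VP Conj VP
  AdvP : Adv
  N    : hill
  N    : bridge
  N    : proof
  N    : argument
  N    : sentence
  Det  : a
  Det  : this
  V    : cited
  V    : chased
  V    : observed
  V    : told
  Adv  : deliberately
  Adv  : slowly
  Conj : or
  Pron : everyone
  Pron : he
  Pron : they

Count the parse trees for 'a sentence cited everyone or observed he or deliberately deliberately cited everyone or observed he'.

Two of the 9 distinct bracketings:
[S [NP [Det a] [N sentence]] [VP [VP [V cited] [NP [Pron everyone]]] [Conj or] [VP [VP [V observed] [NP [Pron he]]] [Conj or] [VP [AdvP [Adv deliberately]] [VP [AdvP [Adv deliberately]] [VP [VP [V cited] [NP [Pron everyone]]] [Conj or] [VP [V observed] [NP [Pron he]]]]]]]]]
[S [NP [Det a] [N sentence]] [VP [VP [V cited] [NP [Pron everyone]]] [Conj or] [VP [VP [V observed] [NP [Pron he]]] [Conj or] [VP [AdvP [Adv deliberately]] [VP [VP [AdvP [Adv deliberately]] [VP [V cited] [NP [Pron everyone]]]] [Conj or] [VP [V observed] [NP [Pron he]]]]]]]]
The trees differ in how a recursive rule is bracketed over the same span.

9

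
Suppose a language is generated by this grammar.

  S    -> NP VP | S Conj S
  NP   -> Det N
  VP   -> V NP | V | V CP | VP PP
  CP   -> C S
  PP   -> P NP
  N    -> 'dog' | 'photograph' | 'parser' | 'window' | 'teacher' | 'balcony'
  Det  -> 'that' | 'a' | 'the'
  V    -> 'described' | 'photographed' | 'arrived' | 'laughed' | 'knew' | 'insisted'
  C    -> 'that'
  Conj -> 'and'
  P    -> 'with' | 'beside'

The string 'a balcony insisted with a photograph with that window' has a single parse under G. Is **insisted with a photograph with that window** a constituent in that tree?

Yes

[S [NP [Det a] [N balcony]] [VP [VP [VP [V insisted]] [PP [P with] [NP [Det a] [N photograph]]]] [PP [P with] [NP [Det that] [N window]]]]]
The words 'insisted with a photograph with that window' are exhaustively dominated by a single VP node (built by VP → VP PP), so they form a constituent.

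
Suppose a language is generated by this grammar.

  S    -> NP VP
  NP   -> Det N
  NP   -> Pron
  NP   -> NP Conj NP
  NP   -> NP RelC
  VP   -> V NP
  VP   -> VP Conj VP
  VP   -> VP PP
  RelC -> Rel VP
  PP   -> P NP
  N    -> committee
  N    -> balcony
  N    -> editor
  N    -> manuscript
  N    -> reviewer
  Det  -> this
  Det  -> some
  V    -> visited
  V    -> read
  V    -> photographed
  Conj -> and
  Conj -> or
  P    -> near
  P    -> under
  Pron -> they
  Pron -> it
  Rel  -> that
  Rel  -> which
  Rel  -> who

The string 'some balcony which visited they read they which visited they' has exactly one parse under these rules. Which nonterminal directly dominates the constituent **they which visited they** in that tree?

VP

S
  NP
    NP
      Det: some
      N: balcony
    RelC
      Rel: which
      VP
        V: visited
        NP
          Pron: they
  VP
    V: read
    NP
      NP
        Pron: they
      RelC
        Rel: which
        VP
          V: visited
          NP
            Pron: they
The span 'they which visited they' is the NP node built by NP → NP RelC.
Its mother is the VP built by VP → V NP.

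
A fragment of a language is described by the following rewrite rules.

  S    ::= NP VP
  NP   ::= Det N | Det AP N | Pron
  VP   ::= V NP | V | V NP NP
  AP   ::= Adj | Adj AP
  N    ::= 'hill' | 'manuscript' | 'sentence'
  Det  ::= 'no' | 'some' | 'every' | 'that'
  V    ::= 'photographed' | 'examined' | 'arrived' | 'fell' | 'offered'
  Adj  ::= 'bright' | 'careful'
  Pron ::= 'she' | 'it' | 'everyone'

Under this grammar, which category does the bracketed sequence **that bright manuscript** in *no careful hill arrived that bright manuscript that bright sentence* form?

NP

S
  NP
    Det: no
    AP
      Adj: careful
    N: hill
  VP
    V: arrived
    NP
      Det: that
      AP
        Adj: bright
      N: manuscript
    NP
      Det: that
      AP
        Adj: bright
      N: sentence
The span 'that bright manuscript' is the NP node built by NP → Det AP N.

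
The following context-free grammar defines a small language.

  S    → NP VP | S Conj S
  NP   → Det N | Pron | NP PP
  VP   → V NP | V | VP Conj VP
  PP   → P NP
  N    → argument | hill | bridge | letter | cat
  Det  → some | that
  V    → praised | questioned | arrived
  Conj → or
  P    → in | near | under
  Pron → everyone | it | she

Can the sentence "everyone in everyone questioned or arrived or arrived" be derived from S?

[S [NP [NP [Pron everyone]] [PP [P in] [NP [Pron everyone]]]] [VP [VP [V questioned]] [Conj or] [VP [VP [V arrived]] [Conj or] [VP [V arrived]]]]]
The bracketing above is licensed at every node by one of the given productions, with S at the root.

Grammatical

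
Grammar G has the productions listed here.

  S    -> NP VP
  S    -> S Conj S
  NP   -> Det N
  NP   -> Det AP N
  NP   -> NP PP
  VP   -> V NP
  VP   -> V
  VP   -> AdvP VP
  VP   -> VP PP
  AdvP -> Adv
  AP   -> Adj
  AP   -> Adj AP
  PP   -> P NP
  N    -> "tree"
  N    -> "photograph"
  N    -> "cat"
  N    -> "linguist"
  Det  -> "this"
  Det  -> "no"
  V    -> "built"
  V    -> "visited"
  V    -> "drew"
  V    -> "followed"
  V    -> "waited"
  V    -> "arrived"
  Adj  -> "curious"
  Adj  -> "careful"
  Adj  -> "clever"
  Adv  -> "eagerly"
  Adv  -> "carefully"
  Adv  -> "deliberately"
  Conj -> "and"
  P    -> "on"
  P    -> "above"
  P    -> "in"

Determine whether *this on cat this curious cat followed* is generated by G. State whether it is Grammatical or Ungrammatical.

Ungrammatical

A Det word can never sit immediately before a P word in any string this grammar generates, so the substring 'this on' rules out a derivation.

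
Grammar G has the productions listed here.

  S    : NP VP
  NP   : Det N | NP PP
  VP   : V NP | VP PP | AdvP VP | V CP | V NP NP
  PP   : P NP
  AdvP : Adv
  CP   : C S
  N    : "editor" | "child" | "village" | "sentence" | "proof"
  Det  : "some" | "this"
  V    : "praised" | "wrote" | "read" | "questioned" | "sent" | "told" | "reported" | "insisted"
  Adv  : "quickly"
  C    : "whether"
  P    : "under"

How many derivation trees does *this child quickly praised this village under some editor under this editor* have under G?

Two of the 9 distinct bracketings:
[S [NP [Det this] [N child]] [VP [VP [AdvP [Adv quickly]] [VP [V praised] [NP [Det this] [N village]]]] [PP [P under] [NP [NP [Det some] [N editor]] [PP [P under] [NP [Det this] [N editor]]]]]]]
[S [NP [Det this] [N child]] [VP [VP [VP [AdvP [Adv quickly]] [VP [V praised] [NP [Det this] [N village]]]] [PP [P under] [NP [Det some] [N editor]]]] [PP [P under] [NP [Det this] [N editor]]]]]
The difference turns on whether NP → NP PP is used at the relevant span, versus an alternative expansion of NP.

9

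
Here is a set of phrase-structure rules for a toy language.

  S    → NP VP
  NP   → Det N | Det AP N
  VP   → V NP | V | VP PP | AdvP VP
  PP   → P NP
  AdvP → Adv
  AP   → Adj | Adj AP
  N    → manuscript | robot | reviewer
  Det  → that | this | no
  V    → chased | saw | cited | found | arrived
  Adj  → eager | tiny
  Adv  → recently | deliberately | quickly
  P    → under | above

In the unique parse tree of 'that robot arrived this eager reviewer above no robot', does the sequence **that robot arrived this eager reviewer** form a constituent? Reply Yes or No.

[S [NP [Det that] [N robot]] [VP [VP [V arrived] [NP [Det this] [AP [Adj eager]] [N reviewer]]] [PP [P above] [NP [Det no] [N robot]]]]]
The smallest constituent containing 'that robot arrived this eager reviewer' is the S spanning 'that robot arrived this eager reviewer above no robot'; no single node in the tree dominates exactly the given words.

No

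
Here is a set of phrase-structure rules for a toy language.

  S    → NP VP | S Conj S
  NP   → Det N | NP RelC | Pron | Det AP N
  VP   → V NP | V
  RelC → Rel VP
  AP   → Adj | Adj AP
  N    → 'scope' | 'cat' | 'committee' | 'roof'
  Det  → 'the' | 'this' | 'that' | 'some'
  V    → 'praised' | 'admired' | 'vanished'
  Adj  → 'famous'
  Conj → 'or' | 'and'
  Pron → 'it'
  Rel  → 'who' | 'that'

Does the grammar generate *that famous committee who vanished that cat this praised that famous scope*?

An N word can never sit immediately before a Det word in any string this grammar generates, so the substring 'cat this' rules out a derivation.

Ungrammatical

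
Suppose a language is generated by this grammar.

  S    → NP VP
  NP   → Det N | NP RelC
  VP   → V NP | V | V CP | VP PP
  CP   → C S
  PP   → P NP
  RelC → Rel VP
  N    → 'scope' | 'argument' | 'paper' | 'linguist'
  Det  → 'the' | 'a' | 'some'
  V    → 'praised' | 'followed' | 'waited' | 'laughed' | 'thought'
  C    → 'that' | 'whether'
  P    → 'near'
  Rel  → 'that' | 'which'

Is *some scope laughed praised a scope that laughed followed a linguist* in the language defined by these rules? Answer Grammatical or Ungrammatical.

For S → NP VP, the only prefix that parses as NP is 'some scope', but the remainder 'laughed praised a scope that laughed followed a linguist' is not a VP under these rules.

Ungrammatical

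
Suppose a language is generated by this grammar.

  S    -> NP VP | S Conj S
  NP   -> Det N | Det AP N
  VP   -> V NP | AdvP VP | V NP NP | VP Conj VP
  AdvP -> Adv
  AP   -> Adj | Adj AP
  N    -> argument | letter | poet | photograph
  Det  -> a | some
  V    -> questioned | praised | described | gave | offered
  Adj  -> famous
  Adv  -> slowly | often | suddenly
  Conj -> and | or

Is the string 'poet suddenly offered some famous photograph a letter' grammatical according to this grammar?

For S → NP VP, no prefix of the string parses as an NP. The alternative S rule S → S Conj S likewise has no satisfying split.

Ungrammatical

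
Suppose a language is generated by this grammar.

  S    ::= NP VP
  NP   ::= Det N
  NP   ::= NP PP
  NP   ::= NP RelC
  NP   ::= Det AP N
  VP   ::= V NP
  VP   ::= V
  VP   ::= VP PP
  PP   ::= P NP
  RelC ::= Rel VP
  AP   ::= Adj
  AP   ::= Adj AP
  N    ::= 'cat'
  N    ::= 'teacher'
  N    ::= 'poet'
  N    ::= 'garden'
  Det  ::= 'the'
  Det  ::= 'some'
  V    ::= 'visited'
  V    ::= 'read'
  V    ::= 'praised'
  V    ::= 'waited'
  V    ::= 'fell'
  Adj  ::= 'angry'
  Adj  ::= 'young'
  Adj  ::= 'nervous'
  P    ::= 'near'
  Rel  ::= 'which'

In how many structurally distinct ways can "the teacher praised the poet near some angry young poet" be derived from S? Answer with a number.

The two bracketings:
[S [NP [Det the] [N teacher]] [VP [V praised] [NP [NP [Det the] [N poet]] [PP [P near] [NP [Det some] [AP [Adj angry] [AP [Adj young]]] [N poet]]]]]]
[S [NP [Det the] [N teacher]] [VP [VP [V praised] [NP [Det the] [N poet]]] [PP [P near] [NP [Det some] [AP [Adj angry] [AP [Adj young]]] [N poet]]]]]
The difference turns on whether NP → NP PP is used at the relevant span, versus an alternative expansion of NP.

2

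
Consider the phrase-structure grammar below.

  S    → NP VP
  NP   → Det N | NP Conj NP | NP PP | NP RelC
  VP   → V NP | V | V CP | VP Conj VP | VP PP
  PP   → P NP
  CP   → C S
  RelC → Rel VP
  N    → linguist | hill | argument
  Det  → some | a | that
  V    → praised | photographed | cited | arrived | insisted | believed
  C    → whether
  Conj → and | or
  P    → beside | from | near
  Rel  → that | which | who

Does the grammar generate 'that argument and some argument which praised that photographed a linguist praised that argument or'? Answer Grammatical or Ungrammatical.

Ungrammatical

For S → NP VP, every NP-prefix leaves a non-VP remainder: after 'that argument' the remainder is not a VP; after 'that argument and some argument' the remainder is not a VP; after 'that argument and some argument which praised' the remainder is not a VP (and 2 more).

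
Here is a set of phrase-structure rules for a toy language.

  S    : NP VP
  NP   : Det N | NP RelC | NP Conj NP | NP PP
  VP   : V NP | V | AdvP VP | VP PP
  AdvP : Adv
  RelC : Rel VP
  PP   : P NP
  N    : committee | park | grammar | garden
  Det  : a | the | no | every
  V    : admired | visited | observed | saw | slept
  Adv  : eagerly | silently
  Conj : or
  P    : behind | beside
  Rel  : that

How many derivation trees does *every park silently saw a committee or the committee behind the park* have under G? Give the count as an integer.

Two of the 4 distinct bracketings:
[S [NP [Det every] [N park]] [VP [AdvP [Adv silently]] [VP [V saw] [NP [NP [Det a] [N committee]] [Conj or] [NP [NP [Det the] [N committee]] [PP [P behind] [NP [Det the] [N park]]]]]]]]
[S [NP [Det every] [N park]] [VP [AdvP [Adv silently]] [VP [V saw] [NP [NP [NP [Det a] [N committee]] [Conj or] [NP [Det the] [N committee]]] [PP [P behind] [NP [Det the] [N park]]]]]]]
The trees differ in how a recursive rule is bracketed over the same span.

4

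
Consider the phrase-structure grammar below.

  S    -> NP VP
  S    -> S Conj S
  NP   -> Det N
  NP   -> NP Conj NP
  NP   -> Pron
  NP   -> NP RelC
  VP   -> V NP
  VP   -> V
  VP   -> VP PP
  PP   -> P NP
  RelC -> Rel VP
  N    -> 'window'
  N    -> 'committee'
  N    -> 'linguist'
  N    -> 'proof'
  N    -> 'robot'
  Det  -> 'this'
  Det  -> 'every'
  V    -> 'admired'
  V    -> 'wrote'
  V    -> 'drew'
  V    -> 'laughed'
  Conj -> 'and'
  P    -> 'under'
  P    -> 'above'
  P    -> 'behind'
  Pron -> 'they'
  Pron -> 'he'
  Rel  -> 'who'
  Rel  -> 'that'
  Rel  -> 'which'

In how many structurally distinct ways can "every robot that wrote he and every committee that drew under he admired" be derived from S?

7

Two of the 7 distinct bracketings:
[S [NP [NP [NP [Det every] [N robot]] [RelC [Rel that] [VP [V wrote] [NP [Pron he]]]]] [Conj and] [NP [NP [Det every] [N committee]] [RelC [Rel that] [VP [VP [V drew]] [PP [P under] [NP [Pron he]]]]]]] [VP [V admired]]]
[S [NP [NP [Det every] [N robot]] [RelC [Rel that] [VP [V wrote] [NP [NP [Pron he]] [Conj and] [NP [NP [Det every] [N committee]] [RelC [Rel that] [VP [VP [V drew]] [PP [P under] [NP [Pron he]]]]]]]]]] [VP [V admired]]]
The trees differ in how a recursive rule is bracketed over the same span.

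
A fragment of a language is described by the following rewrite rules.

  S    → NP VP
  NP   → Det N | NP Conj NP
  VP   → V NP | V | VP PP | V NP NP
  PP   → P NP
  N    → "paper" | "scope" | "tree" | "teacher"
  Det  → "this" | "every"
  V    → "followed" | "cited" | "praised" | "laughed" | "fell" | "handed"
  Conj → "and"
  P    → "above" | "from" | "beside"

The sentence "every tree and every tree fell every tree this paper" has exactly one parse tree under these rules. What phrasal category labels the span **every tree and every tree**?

NP

S
  NP
    NP
      Det: every
      N: tree
    Conj: and
    NP
      Det: every
      N: tree
  VP
    V: fell
    NP
      Det: every
      N: tree
    NP
      Det: this
      N: paper
The span 'every tree and every tree' is the NP node built by NP → NP Conj NP.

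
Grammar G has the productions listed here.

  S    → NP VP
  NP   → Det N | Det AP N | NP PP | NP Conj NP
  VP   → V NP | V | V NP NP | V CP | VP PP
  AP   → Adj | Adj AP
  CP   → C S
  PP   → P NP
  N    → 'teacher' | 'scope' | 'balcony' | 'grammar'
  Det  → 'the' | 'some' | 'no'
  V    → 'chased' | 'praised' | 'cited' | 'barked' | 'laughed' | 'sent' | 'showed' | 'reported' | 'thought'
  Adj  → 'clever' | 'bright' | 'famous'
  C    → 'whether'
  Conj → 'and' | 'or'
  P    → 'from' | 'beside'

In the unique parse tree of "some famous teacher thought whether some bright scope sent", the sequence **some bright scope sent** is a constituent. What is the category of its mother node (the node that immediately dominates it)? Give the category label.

CP

[S [NP [Det some] [AP [Adj famous]] [N teacher]] [VP [V thought] [CP [C whether] [S [NP [Det some] [AP [Adj bright]] [N scope]] [VP [V sent]]]]]]
The span 'some bright scope sent' is the S node built by S → NP VP.
Its mother is the CP built by CP → C S.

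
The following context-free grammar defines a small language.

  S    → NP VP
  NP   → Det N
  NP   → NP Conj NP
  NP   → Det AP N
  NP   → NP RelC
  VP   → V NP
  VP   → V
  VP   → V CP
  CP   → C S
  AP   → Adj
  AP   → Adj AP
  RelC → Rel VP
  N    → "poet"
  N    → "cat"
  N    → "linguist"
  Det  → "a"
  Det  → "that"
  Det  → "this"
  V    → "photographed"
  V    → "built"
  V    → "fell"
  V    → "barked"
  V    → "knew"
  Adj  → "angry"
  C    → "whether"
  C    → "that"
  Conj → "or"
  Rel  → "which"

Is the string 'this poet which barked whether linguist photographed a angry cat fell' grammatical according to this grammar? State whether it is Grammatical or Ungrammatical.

Ungrammatical

A C word can never sit immediately before an N word in any string this grammar generates, so the substring 'whether linguist' rules out a derivation.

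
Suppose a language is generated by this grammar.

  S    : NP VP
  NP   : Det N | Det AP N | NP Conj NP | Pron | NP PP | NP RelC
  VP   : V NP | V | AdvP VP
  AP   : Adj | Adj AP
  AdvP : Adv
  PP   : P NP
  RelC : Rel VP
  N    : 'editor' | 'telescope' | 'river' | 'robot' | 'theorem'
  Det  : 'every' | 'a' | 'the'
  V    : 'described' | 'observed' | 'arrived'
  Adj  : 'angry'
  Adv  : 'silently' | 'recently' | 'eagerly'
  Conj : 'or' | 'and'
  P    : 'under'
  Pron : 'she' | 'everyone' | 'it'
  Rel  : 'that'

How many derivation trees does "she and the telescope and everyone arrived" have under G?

The two bracketings:
[S [NP [NP [Pron she]] [Conj and] [NP [NP [Det the] [N telescope]] [Conj and] [NP [Pron everyone]]]] [VP [V arrived]]]
[S [NP [NP [NP [Pron she]] [Conj and] [NP [Det the] [N telescope]]] [Conj and] [NP [Pron everyone]]] [VP [V arrived]]]
The trees differ in how a recursive rule is bracketed over the same span.

2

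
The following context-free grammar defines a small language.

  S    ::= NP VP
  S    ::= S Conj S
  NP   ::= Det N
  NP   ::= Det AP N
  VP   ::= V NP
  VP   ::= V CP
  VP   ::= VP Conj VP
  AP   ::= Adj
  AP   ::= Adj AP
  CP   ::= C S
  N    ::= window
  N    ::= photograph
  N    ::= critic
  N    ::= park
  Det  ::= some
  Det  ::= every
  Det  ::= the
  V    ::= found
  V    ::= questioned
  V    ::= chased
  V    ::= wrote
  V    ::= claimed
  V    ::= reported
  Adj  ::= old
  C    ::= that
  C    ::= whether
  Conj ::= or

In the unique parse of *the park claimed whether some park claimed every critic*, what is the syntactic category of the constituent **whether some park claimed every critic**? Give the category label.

CP

S
  NP
    Det: the
    N: park
  VP
    V: claimed
    CP
      C: whether
      S
        NP
          Det: some
          N: park
        VP
          V: claimed
          NP
            Det: every
            N: critic
The span 'whether some park claimed every critic' is the CP node built by CP → C S.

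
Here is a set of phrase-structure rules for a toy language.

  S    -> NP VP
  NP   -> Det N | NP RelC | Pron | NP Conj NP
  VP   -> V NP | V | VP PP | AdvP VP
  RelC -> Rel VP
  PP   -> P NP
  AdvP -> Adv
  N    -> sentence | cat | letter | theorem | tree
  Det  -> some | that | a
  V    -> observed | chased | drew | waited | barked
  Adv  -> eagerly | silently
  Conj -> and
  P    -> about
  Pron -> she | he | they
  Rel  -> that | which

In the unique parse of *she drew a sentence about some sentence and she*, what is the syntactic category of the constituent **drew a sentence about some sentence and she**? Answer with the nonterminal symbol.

[S [NP [Pron she]] [VP [VP [V drew] [NP [Det a] [N sentence]]] [PP [P about] [NP [NP [Det some] [N sentence]] [Conj and] [NP [Pron she]]]]]]
The span 'drew a sentence about some sentence and she' is the VP node built by VP → VP PP.

VP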